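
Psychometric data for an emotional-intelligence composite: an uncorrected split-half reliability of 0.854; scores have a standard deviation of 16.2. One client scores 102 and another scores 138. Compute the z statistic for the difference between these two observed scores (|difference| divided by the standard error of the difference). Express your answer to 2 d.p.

r_full = 2·0.854 / (1 + 0.854) ≈ 0.9213
SEM = 16.2000 · √(1 − 0.9213) = 16.2000 · √0.0787 ≈ 16.2000 · 0.2806 ≈ 4.5461
SE_diff = SEM · √2 ≈ 4.5461 · 1.4142 ≈ 6.4291
z = 36 / 6.4291 ≈ 5.5995

5.60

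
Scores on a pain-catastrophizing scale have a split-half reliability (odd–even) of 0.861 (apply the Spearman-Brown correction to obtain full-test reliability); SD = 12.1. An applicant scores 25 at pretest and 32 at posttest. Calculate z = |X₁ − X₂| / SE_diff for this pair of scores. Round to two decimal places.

r_full = 2·0.861 / (1 + 0.861) ≈ 0.92531
SEM = 12.10000×√(1 − 0.92531) ≈ 3.30689
Standard error of the difference = 3.30689·√2 ≈ 4.67665
z = 7 / 4.67665 ≈ 1.49680

1.50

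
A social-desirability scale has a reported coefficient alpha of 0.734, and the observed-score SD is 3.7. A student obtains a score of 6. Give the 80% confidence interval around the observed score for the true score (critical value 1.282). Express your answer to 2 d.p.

[3.55, 8.45]

SEM = 3.7000 * √(1 − 0.7340) = 3.7000 * √0.2660 ≈ 3.7000 * 0.5158 ≈ 1.9083
Margin = 1.282 * 1.9083 ≈ 2.4464
80% CI: 6 ± 2.4464 = [3.5536, 8.4464]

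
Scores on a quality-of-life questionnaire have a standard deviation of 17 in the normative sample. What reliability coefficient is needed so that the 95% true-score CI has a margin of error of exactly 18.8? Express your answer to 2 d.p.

0.68

SEM needed = half-width / z = 18.8/1.96 ≃ 9.592
Required reliability = 1 − (SEM/SD)² = 1 − 0.318 ≃ 0.682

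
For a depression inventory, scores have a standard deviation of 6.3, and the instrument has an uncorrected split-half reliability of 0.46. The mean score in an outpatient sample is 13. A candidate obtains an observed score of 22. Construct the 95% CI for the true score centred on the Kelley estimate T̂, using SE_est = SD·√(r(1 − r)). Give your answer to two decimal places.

Full-length reliability (Spearman-Brown) = 2(0.46)/(1+0.46) ≈ 0.630
T̂ = r·X + (1 − r)·M = 0.630×22 + 0.370×13 ≈ 13.863 + 4.808 ≈ 18.671
SE_est = 6.300×√(0.630×0.370) ≈ 3.041
CI = 18.671 ± 1.96 × 3.041 → [12.710, 24.632]

[12.71, 24.63]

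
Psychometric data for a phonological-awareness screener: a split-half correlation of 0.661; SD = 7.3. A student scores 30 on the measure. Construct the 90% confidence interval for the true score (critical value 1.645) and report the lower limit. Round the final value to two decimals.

Full-length reliability (Spearman-Brown) = 2(0.661)/(1+0.661) ≈ 0.7959
SEM = 7.3000 · √(1 − 0.7959) = 7.3000 · √0.2041 ≈ 7.3000 · 0.4518 ≈ 3.2979
1.645 · SEM ≈ 5.4251
Lower limit = 30 − 5.4251 ≈ 24.5749

24.57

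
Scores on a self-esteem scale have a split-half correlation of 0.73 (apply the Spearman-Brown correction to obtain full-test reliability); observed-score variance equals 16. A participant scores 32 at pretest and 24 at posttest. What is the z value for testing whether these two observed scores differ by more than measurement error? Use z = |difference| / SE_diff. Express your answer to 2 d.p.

σ = 16^(1/2) = 4.000
r_full = 2·0.73 / (1 + 0.73) ≈ 0.844
SEM = 4.000 * √(1 − 0.844) = 4.000 * √0.156 ≈ 4.000 * 0.395 ≈ 1.580
Standard error of the difference = 1.580·√2 ≈ 2.235
z = 8 / 2.235 ≈ 3.580

3.58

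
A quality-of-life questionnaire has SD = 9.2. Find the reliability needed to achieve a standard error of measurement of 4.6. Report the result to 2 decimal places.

0.75

Required reliability = 1 − (SEM/SD)² = 1 − 0.250 ≃ 0.750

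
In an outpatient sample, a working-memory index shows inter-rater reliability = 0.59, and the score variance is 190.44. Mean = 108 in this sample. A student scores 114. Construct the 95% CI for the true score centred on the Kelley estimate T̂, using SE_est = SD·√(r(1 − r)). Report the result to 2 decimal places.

SD = √190.44 = 13.8000
T̂ = 0.5900(114) + 0.4100(108) ≈ 111.5400
SE_est = 13.8000×√(0.5900×0.4100) ≈ 6.7873
CI = 111.5400 ± 1.96 × 6.7873 → [98.2369, 124.8431]

[98.24, 124.84]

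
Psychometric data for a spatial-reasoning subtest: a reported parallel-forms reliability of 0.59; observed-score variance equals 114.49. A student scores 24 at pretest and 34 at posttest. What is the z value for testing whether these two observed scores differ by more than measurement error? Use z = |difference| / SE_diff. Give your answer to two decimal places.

1.03

SD = √114.49 ≈ 10.7000
SEM = 10.7000*√(1 − 0.5900) ≈ 6.8513
Standard error of the difference = 6.8513·√2 ≈ 9.6893
z = |24 − 34| / 9.6893 = 10 / 9.6893 ≈ 1.0321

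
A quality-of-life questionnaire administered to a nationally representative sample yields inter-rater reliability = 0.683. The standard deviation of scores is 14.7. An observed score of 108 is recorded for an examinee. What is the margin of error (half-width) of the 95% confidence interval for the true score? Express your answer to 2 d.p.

16.22

SEM = 14.700×√(1 − 0.683) ≈ 8.277
Half-width = 1.96×8.277 ≈ 16.222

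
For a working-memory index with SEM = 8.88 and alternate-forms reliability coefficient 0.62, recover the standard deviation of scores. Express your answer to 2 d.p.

14.41

σ = SEM·(1 − r)^(−1/2) ≈ 8.88×1.62221 ≈ 14.40526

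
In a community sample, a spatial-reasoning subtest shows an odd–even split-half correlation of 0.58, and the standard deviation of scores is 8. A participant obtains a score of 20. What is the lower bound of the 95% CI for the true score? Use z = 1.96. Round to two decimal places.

11.92

r_full = 2·0.58 / (1 + 0.58) ≈ 0.734
SEM = 8.000 · √(1 − 0.734) = 8.000 · √0.266 ≈ 8.000 · 0.516 ≈ 4.125
Margin = 1.96 · 4.125 ≈ 8.084
Lower limit = 20 − 8.084 ≈ 11.916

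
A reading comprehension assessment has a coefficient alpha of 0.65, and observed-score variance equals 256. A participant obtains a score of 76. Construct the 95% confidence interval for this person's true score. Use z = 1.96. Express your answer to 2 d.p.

[57.45, 94.55]

SD = √256 ≈ 16.0000
SEM = 16.0000 · √(1 − 0.6500) = 16.0000 · √0.3500 ≈ 16.0000 · 0.5916 ≈ 9.4657
1.96 · SEM ≈ 18.5528
CI = 76 ± 18.5528 → [57.4472, 94.5528]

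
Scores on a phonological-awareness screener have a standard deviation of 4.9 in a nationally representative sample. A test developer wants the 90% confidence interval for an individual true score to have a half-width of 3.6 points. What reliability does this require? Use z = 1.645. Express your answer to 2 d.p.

SEM needed = half-width / z = 3.6/1.645 ≈ 2.1884
r = 1 − (SEM / SD)² = 1 − (2.1884 / 4.9)² ≈ 1 − 0.1995 ≈ 0.8005

0.80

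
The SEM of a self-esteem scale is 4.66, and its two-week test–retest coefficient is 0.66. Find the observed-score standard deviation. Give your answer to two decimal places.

7.99

SD = 4.66 / √(1 − 0.66) ≈ 7.992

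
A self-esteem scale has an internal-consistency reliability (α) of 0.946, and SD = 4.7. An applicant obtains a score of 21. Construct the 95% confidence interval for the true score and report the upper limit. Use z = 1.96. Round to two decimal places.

23.14

The standard error of measurement is 4.700×√(1 − 0.946) ≈ 4.700×0.232 ≈ 1.092.
Margin = 1.96 × 1.092 ≈ 2.141
Upper bound: 21 + 2.141 = 23.141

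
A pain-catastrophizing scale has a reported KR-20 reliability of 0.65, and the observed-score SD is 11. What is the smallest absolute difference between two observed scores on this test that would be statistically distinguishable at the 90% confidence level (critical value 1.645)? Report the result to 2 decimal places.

15.14

SEM = 11.00000 · √(1 − 0.65000) = 11.00000 · √0.35000 ≈ 11.00000 · 0.59161 ≈ 6.50769
SE_diff = SEM · √2 ≈ 6.50769 · 1.41421 ≈ 9.20326
Smallest detectable difference = 1.645·9.20326 ≈ 15.13936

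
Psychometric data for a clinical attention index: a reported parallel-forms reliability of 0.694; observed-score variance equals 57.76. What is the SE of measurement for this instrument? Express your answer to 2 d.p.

σ = 57.76^(1/2) = 7.60000
SEM = 7.60000×√(1 − 0.69400) ≈ 4.20411

4.20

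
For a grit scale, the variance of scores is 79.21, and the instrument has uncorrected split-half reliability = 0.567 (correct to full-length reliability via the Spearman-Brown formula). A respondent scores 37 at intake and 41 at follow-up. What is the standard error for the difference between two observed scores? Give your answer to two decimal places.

σ = 79.21^(1/2) = 8.90000
Spearman-Brown: r = 2(0.567) / (1 + 0.567) = 1.13400 / 1.56700 ≃ 0.72368
SEM = 8.90000 · √(1 − 0.72368) = 8.90000 · √0.27632 ≃ 8.90000 · 0.52567 ≃ 4.67842
SE_diff = SEM · √2 ≃ 4.67842 · 1.41421 ≃ 6.61629

6.62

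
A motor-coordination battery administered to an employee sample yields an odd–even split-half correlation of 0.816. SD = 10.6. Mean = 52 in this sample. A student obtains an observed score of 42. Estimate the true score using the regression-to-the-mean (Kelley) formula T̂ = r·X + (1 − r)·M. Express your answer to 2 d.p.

43.01

r_full = 2·0.816 / (1 + 0.816) ≈ 0.899
Estimated true score = 0.899·42 + (1 − 0.899)·52 ≈ 43.013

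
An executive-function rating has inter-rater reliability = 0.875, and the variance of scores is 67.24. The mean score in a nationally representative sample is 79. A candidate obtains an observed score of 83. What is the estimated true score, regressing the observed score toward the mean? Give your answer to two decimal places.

82.50

T̂ = 0.875(83) + 0.125(79) ≃ 82.500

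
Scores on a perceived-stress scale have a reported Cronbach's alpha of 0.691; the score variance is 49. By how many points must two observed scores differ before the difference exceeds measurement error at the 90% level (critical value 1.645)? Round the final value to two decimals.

9.05

σ = 49^(1/2) = 7.000
SEM = 7.000*√(1 − 0.691) ≈ 3.891
Standard error of the difference = 3.891·√2 ≈ 5.503
Minimum reliable difference = 1.645 * SE_diff ≈ 1.645 * 5.503 ≈ 9.052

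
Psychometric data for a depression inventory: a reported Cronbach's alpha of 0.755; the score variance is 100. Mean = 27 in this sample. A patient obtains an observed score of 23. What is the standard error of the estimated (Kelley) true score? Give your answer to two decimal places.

4.30

SD = √100 ≈ 10.00000
SE_est = SD * √(r(1 − r)) = 10.00000 * √0.18498 ≈ 10.00000 * 0.43009 ≈ 4.30087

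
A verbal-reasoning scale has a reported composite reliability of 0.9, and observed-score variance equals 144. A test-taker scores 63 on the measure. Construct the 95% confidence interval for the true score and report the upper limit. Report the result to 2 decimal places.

70.44

SD = √144 = 12.000
The standard error of measurement is 12.000*√(1 − 0.900) ≈ 12.000*0.316 ≈ 3.795.
1.96 * SEM ≈ 7.438
Upper bound: 63 + 7.438 = 70.438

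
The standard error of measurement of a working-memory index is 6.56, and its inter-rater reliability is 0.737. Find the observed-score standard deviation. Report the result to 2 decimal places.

12.79

SD = SEM / √(1 − r) = 6.56 / √0.263 ≈ 6.56 / 0.513 ≈ 12.792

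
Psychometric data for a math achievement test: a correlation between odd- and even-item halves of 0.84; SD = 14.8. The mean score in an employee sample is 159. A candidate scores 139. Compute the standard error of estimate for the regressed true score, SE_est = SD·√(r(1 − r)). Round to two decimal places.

4.17

Spearman-Brown: r = 2(0.84) / (1 + 0.84) = 1.6800 / 1.8400 ≈ 0.9130
SE_est = SD · √(r(1 − r)) = 14.8000 · √0.0794 ≈ 14.8000 · 0.2818 ≈ 4.1702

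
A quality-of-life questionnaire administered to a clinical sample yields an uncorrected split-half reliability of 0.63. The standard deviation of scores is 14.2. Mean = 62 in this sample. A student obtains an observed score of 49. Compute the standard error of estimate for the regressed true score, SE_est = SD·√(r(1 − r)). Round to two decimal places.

r_full = 2·0.63 / (1 + 0.63) ≈ 0.77301
SE_est = SD · √(r(1 − r)) = 14.20000 · √0.17547 ≈ 14.20000 · 0.41889 ≈ 5.94822

5.95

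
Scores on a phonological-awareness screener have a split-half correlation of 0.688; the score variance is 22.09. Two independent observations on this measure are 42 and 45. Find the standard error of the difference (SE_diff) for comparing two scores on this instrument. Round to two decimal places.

SD = √22.09 ≃ 4.70000
Full-length reliability (Spearman-Brown) = 2(0.688)/(1+0.688) ≃ 0.81517
The standard error of measurement is 4.70000·√(1 − 0.81517) ≃ 4.70000·0.42992 ≃ 2.02064.
SE_diff = √2 · SEM ≃ 2.85762

2.86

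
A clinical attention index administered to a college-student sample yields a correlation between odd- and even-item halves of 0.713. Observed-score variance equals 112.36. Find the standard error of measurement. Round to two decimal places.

SD = √112.36 = 10.600
r_full = 2·0.713 / (1 + 0.713) ≈ 0.832
SEM = 10.600 * √(1 − 0.832) = 10.600 * √0.168 ≈ 10.600 * 0.409 ≈ 4.339

4.34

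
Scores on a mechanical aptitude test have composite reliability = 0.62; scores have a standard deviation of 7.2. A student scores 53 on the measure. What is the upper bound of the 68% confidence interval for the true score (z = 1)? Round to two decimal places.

The standard error of measurement is 7.200·√(1 − 0.620) ≈ 7.200·0.616 ≈ 4.438.
Margin = 1 · 4.438 ≈ 4.438
Upper limit = 53 + 4.438 ≈ 57.438

57.44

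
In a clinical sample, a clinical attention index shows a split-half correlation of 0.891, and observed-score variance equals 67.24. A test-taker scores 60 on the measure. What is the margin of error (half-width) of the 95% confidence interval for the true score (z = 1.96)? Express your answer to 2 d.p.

SD = √67.24 = 8.2000
r_full = 2·0.891 / (1 + 0.891) ≈ 0.9424
The standard error of measurement is 8.2000·√(1 − 0.9424) ≈ 8.2000·0.2401 ≈ 1.9687.
Margin = 1.96 · 1.9687 ≈ 3.8587

3.86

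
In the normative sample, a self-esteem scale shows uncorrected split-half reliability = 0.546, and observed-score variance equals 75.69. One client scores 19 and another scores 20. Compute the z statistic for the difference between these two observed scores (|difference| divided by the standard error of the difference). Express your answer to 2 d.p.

σ = 75.69^(1/2) = 8.7000
Full-length reliability (Spearman-Brown) = 2(0.546)/(1+0.546) ≈ 0.7063
SEM = 8.7000 × √(1 − 0.7063) = 8.7000 × √0.2937 ≈ 8.7000 × 0.5419 ≈ 4.7146
Standard error of the difference = 4.7146·√2 ≈ 6.6674
z = 1 / 6.6674 ≈ 0.1500

0.15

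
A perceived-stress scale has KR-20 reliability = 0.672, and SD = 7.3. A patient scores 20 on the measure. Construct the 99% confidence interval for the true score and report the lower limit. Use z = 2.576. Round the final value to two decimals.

SEM = 7.3000 × √(1 − 0.6720) = 7.3000 × √0.3280 ≈ 7.3000 × 0.5727 ≈ 4.1808
Half-width = 2.576×4.1808 ≈ 10.7698
Lower bound: 20 − 10.7698 = 9.2302

9.23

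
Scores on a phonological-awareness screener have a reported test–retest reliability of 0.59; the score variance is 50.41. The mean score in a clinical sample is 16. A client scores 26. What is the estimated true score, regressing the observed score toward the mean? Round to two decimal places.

21.90

Estimated true score = 0.5900×26 + (1 − 0.5900)×16 ≈ 21.9000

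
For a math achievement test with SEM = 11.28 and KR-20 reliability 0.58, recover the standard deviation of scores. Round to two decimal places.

17.41

σ = SEM·(1 − r)^(−1/2) ≃ 11.28·1.54303 ≃ 17.40542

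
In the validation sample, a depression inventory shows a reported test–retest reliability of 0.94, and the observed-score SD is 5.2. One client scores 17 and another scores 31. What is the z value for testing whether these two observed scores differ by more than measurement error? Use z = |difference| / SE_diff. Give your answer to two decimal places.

SEM = 5.200 · √(1 − 0.940) = 5.200 · √0.060 ≈ 5.200 · 0.245 ≈ 1.274
Standard error of the difference = 1.274·√2 ≈ 1.801
z = |17 − 31| / 1.801 = 14 / 1.801 ≈ 7.772

7.77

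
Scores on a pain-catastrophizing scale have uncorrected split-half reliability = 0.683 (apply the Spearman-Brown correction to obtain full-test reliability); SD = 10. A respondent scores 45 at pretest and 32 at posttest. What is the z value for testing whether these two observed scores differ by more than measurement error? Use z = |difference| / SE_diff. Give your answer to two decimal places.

2.12

Spearman-Brown: r = 2(0.683) / (1 + 0.683) = 1.3660 / 1.6830 ≃ 0.8116
SEM = 10.0000 × √(1 − 0.8116) = 10.0000 × √0.1884 ≃ 10.0000 × 0.4340 ≃ 4.3400
SE_diff = SEM × √2 ≃ 4.3400 × 1.4142 ≃ 6.1377
z = |45 − 32| / 6.1377 = 13 / 6.1377 ≃ 2.1181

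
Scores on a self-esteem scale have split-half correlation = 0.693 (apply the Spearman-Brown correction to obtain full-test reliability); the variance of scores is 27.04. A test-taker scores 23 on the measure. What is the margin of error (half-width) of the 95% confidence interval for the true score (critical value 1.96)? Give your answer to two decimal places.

4.34

SD = √27.04 = 5.200
Spearman-Brown: r = 2(0.693) / (1 + 0.693) = 1.386 / 1.693 ≈ 0.819
SEM = 5.200 · √(1 − 0.819) = 5.200 · √0.181 ≈ 5.200 · 0.426 ≈ 2.214
Half-width = 1.96·2.214 ≈ 4.340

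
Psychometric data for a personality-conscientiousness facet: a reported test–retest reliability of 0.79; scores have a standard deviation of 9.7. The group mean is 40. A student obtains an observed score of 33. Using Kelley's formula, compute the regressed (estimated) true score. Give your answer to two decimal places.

34.47

Estimated true score = 0.7900×33 + (1 − 0.7900)×40 ≈ 34.4700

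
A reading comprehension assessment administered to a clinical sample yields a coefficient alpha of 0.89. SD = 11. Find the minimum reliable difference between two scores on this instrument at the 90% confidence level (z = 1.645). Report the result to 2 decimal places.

The standard error of measurement is 11.000×√(1 − 0.890) ≈ 11.000×0.332 ≈ 3.648.
Standard error of the difference = 3.648·√2 ≈ 5.159
Minimum reliable difference = 1.645 × SE_diff ≈ 1.645 × 5.159 ≈ 8.487

8.49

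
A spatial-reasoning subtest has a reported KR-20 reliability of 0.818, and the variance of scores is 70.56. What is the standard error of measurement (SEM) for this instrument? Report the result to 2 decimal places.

3.58

SD = √70.56 ≈ 8.40000
SEM = 8.40000 · √(1 − 0.81800) = 8.40000 · √0.18200 ≈ 8.40000 · 0.42661 ≈ 3.58356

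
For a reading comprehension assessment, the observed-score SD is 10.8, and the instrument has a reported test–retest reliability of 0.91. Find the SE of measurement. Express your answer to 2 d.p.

3.24

SEM = 10.8000 * √(1 − 0.9100) = 10.8000 * √0.0900 ≈ 10.8000 * 0.3000 ≈ 3.2400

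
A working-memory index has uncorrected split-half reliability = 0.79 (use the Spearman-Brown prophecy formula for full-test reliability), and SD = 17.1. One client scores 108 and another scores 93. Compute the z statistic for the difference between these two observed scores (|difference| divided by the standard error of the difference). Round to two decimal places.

Full-length reliability (Spearman-Brown) = 2(0.79)/(1+0.79) ≈ 0.883
SEM = 17.100×√(1 − 0.883) ≈ 5.857
SE_diff = SEM × √2 ≈ 5.857 × 1.414 ≈ 8.283
z = 15 / 8.283 ≈ 1.811

1.81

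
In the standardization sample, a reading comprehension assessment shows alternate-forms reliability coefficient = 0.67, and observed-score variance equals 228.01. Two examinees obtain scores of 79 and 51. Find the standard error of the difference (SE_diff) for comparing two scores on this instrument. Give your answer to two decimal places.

12.27

SD = √228.01 ≈ 15.1000
SEM = 15.1000 × √(1 − 0.6700) = 15.1000 × √0.3300 ≈ 15.1000 × 0.5745 ≈ 8.6743
SE_diff = SEM × √2 ≈ 8.6743 × 1.4142 ≈ 12.2673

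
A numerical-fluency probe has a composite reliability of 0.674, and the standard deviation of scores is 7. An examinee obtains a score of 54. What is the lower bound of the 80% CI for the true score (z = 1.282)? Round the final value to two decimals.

SEM = 7.000*√(1 − 0.674) ≈ 3.997
1.282 * SEM ≈ 5.124
Lower limit = 54 − 5.124 ≈ 48.876

48.88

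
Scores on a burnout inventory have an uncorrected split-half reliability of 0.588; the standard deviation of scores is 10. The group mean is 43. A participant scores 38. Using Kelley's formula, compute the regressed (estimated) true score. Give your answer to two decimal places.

Full-length reliability (Spearman-Brown) = 2(0.588)/(1+0.588) ≃ 0.741
T̂ = 0.741(38) + 0.259(43) ≃ 39.297

39.30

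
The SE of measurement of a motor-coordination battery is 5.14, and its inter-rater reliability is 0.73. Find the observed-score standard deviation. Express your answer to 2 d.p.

9.89

σ = SEM·(1 − r)^(−1/2) ≈ 5.14*1.9245 ≈ 9.8919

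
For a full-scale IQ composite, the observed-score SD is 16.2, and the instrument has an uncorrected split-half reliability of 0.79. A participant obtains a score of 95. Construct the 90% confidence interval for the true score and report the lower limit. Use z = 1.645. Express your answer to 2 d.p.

Spearman-Brown: r = 2(0.79) / (1 + 0.79) = 1.5800 / 1.7900 ≈ 0.8827
SEM = 16.2000×√(1 − 0.8827) ≈ 5.5488
Margin = 1.645 × 5.5488 ≈ 9.1278
Lower limit = 95 − 9.1278 ≈ 85.8722

85.87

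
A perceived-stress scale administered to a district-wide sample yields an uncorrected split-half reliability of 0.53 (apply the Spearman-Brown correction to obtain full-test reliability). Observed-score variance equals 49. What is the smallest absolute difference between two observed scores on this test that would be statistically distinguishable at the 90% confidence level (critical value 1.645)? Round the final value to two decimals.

9.03

σ = 49^(1/2) = 7.0000
Full-length reliability (Spearman-Brown) = 2(0.53)/(1+0.53) ≈ 0.6928
SEM = 7.0000 * √(1 − 0.6928) = 7.0000 * √0.3072 ≈ 7.0000 * 0.5542 ≈ 3.8797
SE_diff = √2 * SEM ≈ 5.4868
Minimum reliable difference = 1.645 * SE_diff ≈ 1.645 * 5.4868 ≈ 9.0257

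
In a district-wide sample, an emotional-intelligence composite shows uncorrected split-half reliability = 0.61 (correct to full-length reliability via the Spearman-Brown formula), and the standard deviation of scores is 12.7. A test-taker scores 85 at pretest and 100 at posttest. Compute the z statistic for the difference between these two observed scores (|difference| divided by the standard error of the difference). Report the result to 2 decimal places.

Full-length reliability (Spearman-Brown) = 2(0.61)/(1+0.61) ≃ 0.758
SEM = 12.700×√(1 − 0.758) ≃ 6.251
Standard error of the difference = 6.251·√2 ≃ 8.840
z = |85 − 100| / 8.840 = 15 / 8.840 ≃ 1.697

1.70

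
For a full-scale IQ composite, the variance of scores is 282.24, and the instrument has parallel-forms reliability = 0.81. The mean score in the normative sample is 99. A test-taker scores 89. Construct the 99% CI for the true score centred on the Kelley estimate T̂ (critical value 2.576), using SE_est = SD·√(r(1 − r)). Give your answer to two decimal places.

[73.92, 107.88]

SD = √282.24 = 16.8000
Estimated true score = 0.8100×89 + (1 − 0.8100)×99 ≈ 90.9000
SE_est = 16.8000·√[r(1 − r)] ≈ 6.5907
99% CI: 90.9000 ± 16.9775 ≈ (73.9225, 107.8775)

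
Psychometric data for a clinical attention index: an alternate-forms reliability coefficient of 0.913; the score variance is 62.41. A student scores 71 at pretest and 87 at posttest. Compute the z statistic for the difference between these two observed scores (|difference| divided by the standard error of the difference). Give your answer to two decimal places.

SD = √62.41 ≃ 7.9000
SEM = 7.9000 * √(1 − 0.9130) = 7.9000 * √0.0870 ≃ 7.9000 * 0.2950 ≃ 2.3302
SE_diff = SEM * √2 ≃ 2.3302 * 1.4142 ≃ 3.2954
z = |71 − 87| / 3.2954 = 16 / 3.2954 ≃ 4.8553

4.86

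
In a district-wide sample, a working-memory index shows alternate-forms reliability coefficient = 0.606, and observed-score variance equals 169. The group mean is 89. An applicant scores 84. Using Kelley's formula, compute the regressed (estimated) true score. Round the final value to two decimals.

85.97

Estimated true score = 0.606×84 + (1 − 0.606)×89 ≈ 85.970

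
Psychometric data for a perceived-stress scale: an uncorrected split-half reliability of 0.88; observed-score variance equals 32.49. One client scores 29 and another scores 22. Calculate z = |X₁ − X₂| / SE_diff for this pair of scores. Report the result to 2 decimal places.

3.44

σ = 32.49^(1/2) = 5.70000
Spearman-Brown: r = 2(0.88) / (1 + 0.88) = 1.76000 / 1.88000 ≈ 0.93617
The standard error of measurement is 5.70000×√(1 − 0.93617) ≈ 5.70000×0.25265 ≈ 1.44008.
Standard error of the difference = 1.44008·√2 ≈ 2.03658
z = |29 − 22| / 2.03658 = 7 / 2.03658 ≈ 3.43713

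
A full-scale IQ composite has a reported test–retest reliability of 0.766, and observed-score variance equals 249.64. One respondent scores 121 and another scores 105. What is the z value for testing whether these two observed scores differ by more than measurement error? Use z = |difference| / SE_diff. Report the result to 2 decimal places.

SD = √249.64 ≃ 15.8000
SEM = 15.8000 · √(1 − 0.7660) = 15.8000 · √0.2340 ≃ 15.8000 · 0.4837 ≃ 7.6430
SE_diff = √2 · SEM ≃ 10.8089
z = |121 − 105| / 10.8089 = 16 / 10.8089 ≃ 1.4803

1.48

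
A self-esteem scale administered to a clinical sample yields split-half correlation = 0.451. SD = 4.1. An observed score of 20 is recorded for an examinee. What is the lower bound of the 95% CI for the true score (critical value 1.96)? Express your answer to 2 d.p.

r_full = 2·0.451 / (1 + 0.451) ≈ 0.6216
The standard error of measurement is 4.1000×√(1 − 0.6216) ≈ 4.1000×0.6151 ≈ 2.5219.
1.96 × SEM ≈ 4.9430
Lower limit = 20 − 4.9430 ≈ 15.0570

15.06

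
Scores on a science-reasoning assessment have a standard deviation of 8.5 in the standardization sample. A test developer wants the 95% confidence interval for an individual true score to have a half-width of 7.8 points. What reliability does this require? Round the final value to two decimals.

0.78

Required SEM = 7.8 / 1.96 ≈ 3.980
r = 1 − (SEM / SD)² = 1 − (3.980 / 8.5)² ≈ 1 − 0.219 ≈ 0.781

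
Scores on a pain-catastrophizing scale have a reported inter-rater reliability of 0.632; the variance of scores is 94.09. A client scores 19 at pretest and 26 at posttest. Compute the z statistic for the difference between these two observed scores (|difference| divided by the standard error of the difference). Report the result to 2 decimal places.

0.84

SD = √94.09 = 9.7000
SEM = 9.7000*√(1 − 0.6320) ≈ 5.8843
SE_diff = √2 * SEM ≈ 8.3217
z = |19 − 26| / 8.3217 = 7 / 8.3217 ≈ 0.8412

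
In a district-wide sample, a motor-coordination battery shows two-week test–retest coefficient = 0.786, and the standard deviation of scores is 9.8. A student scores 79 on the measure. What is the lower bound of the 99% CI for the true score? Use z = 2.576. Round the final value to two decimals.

67.32

SEM = 9.8000 * √(1 − 0.7860) = 9.8000 * √0.2140 ≈ 9.8000 * 0.4626 ≈ 4.5335
Half-width = 2.576*4.5335 ≈ 11.6783
Lower bound: 79 − 11.6783 = 67.3217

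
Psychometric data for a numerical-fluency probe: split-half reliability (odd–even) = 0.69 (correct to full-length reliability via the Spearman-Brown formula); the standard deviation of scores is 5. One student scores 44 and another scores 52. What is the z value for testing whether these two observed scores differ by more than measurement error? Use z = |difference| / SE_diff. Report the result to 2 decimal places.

2.64

Spearman-Brown: r = 2(0.69) / (1 + 0.69) = 1.3800 / 1.6900 ≈ 0.8166
The standard error of measurement is 5.0000·√(1 − 0.8166) ≈ 5.0000·0.4283 ≈ 2.1414.
SE_diff = √2 · SEM ≈ 3.0285
z = |44 − 52| / 3.0285 = 8 / 3.0285 ≈ 2.6416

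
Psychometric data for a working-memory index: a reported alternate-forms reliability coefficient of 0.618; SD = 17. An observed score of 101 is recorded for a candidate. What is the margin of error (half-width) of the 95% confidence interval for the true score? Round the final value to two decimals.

20.59

The standard error of measurement is 17.0000×√(1 − 0.6180) ≈ 17.0000×0.6181 ≈ 10.5070.
1.96 × SEM ≈ 20.5938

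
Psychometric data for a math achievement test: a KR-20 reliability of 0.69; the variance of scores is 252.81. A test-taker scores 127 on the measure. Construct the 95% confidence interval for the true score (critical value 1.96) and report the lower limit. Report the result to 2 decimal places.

σ = 252.81^(1/2) = 15.900
The standard error of measurement is 15.900×√(1 − 0.690) ≈ 15.900×0.557 ≈ 8.853.
Half-width = 1.96×8.853 ≈ 17.351
Lower bound: 127 − 17.351 = 109.649

109.65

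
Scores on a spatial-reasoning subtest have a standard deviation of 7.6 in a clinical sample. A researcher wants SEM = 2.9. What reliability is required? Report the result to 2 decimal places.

0.85

r = 1 − (2.9000/7.6)² ≈ 1 − 0.1456 ≈ 0.8544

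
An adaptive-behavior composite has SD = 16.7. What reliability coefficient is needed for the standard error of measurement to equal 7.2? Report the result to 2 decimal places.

0.81

r = 1 − (7.2000/16.7)² ≈ 1 − 0.1859 ≈ 0.8141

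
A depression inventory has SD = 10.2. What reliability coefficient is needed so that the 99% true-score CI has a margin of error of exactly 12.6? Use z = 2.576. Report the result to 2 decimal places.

0.77

Required SEM = 12.6 / 2.576 ≃ 4.891
r = 1 − (SEM / SD)² = 1 − (4.891 / 10.2)² ≃ 1 − 0.230 ≃ 0.770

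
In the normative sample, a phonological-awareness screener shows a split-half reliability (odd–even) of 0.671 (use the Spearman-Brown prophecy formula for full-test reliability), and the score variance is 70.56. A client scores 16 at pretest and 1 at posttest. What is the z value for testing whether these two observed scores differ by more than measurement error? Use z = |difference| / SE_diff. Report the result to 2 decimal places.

2.85

SD = √70.56 ≈ 8.4000
r_full = 2·0.671 / (1 + 0.671) ≈ 0.8031
SEM = 8.4000 × √(1 − 0.8031) = 8.4000 × √0.1969 ≈ 8.4000 × 0.4437 ≈ 3.7273
Standard error of the difference = 3.7273·√2 ≈ 5.2711
z = 15 / 5.2711 ≈ 2.8457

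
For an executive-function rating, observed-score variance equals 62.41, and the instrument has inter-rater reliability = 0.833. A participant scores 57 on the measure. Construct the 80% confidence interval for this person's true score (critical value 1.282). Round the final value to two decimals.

σ = 62.41^(1/2) = 7.900
The standard error of measurement is 7.900*√(1 − 0.833) ≈ 7.900*0.409 ≈ 3.228.
1.282 * SEM ≈ 4.139
80% CI: 57 ± 4.139 = [52.861, 61.139]

[52.86, 61.14]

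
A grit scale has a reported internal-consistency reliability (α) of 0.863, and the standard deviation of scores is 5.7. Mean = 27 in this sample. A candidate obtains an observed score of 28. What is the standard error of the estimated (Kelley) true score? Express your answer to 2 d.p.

1.96

SE_est = SD × √(r(1 − r)) = 5.700 × √0.118 ≈ 5.700 × 0.344 ≈ 1.960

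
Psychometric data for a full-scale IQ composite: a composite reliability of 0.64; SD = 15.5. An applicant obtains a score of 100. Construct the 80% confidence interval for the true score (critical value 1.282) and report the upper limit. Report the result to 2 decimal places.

111.92

SEM = 15.500 × √(1 − 0.640) = 15.500 × √0.360 ≈ 15.500 × 0.600 ≈ 9.300
1.282 × SEM ≈ 11.923
Upper bound: 100 + 11.923 = 111.923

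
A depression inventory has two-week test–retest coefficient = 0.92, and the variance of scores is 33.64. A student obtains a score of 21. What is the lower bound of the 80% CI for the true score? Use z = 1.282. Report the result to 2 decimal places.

SD = √33.64 = 5.800
SEM = 5.800×√(1 − 0.920) ≈ 1.640
Margin = 1.282 × 1.640 ≈ 2.103
Lower limit = 21 − 2.103 ≈ 18.897

18.90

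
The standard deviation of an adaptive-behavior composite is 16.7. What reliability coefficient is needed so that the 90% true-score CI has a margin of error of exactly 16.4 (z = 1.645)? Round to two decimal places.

Required SEM = 16.4 / 1.645 ≈ 9.9696
r = 1 − (9.9696/16.7)² ≈ 1 − 0.3564 ≈ 0.6436

0.64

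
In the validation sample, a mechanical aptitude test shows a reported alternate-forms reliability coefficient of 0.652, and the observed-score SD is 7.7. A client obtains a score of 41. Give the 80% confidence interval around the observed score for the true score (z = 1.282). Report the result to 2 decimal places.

[35.18, 46.82]

SEM = 7.700 × √(1 − 0.652) = 7.700 × √0.348 ≈ 7.700 × 0.590 ≈ 4.542
1.282 × SEM ≈ 5.823
80% CI: 41 ± 5.823 = [35.177, 46.823]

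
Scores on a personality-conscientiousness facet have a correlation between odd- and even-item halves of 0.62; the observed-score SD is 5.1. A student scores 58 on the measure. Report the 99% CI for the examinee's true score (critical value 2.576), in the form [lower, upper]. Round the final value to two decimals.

Full-length reliability (Spearman-Brown) = 2(0.62)/(1+0.62) ≃ 0.765
SEM = 5.100 × √(1 − 0.765) = 5.100 × √0.235 ≃ 5.100 × 0.484 ≃ 2.470
2.576 × SEM ≃ 6.363
99% CI: 58 ± 6.363 = [51.637, 64.363]

[51.64, 64.36]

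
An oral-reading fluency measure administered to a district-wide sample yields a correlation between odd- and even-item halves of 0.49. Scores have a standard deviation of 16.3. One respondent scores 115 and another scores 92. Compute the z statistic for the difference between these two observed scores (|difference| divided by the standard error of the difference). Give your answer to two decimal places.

Full-length reliability (Spearman-Brown) = 2(0.49)/(1+0.49) ≈ 0.6577
SEM = 16.3000*√(1 − 0.6577) ≈ 9.5363
SE_diff = SEM * √2 ≈ 9.5363 * 1.4142 ≈ 13.4864
z = 23 / 13.4864 ≈ 1.7054

1.71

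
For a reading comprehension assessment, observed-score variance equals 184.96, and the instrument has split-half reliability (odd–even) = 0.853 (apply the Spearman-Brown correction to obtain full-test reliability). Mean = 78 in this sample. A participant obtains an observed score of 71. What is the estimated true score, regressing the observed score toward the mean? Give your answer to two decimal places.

71.56

r_full = 2·0.853 / (1 + 0.853) ≈ 0.921
T̂ = 0.921(71) + 0.079(78) ≈ 71.555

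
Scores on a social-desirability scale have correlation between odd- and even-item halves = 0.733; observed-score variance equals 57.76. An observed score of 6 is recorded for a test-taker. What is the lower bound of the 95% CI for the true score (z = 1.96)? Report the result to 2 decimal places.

SD = √57.76 ≈ 7.600
Full-length reliability (Spearman-Brown) = 2(0.733)/(1+0.733) ≈ 0.846
SEM = 7.600 * √(1 − 0.846) = 7.600 * √0.154 ≈ 7.600 * 0.393 ≈ 2.983
1.96 * SEM ≈ 5.847
Lower limit = 6 − 5.847 ≈ 0.153

0.15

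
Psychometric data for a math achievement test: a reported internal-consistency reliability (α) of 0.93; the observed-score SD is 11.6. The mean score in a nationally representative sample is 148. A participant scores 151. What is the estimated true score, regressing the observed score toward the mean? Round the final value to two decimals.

150.79

Estimated true score = 0.93000·151 + (1 − 0.93000)·148 ≈ 150.79000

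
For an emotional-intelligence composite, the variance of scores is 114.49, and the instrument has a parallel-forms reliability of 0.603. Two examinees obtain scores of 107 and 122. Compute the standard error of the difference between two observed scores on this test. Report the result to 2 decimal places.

9.53

SD = √114.49 = 10.70000
SEM = 10.70000 × √(1 − 0.60300) = 10.70000 × √0.39700 ≈ 10.70000 × 0.63008 ≈ 6.74185
SE_diff = SEM × √2 ≈ 6.74185 × 1.41421 ≈ 9.53441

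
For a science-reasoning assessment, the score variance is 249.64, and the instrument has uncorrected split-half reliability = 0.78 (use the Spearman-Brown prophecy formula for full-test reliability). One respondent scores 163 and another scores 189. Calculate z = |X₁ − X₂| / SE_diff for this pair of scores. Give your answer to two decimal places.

SD = √249.64 ≈ 15.8000
r_full = 2·0.78 / (1 + 0.78) ≈ 0.8764
The standard error of measurement is 15.8000·√(1 − 0.8764) ≈ 15.8000·0.3516 ≈ 5.5547.
SE_diff = SEM · √2 ≈ 5.5547 · 1.4142 ≈ 7.8555
z = 26 / 7.8555 ≈ 3.3098

3.31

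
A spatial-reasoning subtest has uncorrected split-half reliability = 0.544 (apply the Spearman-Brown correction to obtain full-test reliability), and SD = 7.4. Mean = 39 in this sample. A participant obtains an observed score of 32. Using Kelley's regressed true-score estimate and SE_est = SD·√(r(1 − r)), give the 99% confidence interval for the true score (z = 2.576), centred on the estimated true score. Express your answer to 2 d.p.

r_full = 2·0.544 / (1 + 0.544) ≈ 0.705
Estimated true score = 0.705×32 + (1 − 0.705)×39 ≈ 34.067
SE_est = 7.400·√[r(1 − r)] ≈ 3.376
CI = 34.067 ± 2.576 × 3.376 → [25.371, 42.764]

[25.37, 42.76]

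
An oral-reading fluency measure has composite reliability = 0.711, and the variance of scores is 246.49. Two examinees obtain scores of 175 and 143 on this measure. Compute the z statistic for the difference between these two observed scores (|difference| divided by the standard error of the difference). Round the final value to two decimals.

SD = √246.49 = 15.700
SEM = 15.700 · √(1 − 0.711) = 15.700 · √0.289 ≈ 15.700 · 0.538 ≈ 8.440
SE_diff = √2 · SEM ≈ 11.936
z = |175 − 143| / 11.936 = 32 / 11.936 ≈ 2.681

2.68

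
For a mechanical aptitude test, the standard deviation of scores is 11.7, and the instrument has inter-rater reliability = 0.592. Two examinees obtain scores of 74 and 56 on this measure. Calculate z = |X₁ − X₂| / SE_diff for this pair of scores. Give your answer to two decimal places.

SEM = 11.700 * √(1 − 0.592) = 11.700 * √0.408 ≈ 11.700 * 0.639 ≈ 7.473
SE_diff = √2 * SEM ≈ 10.569
z = |74 − 56| / 10.569 = 18 / 10.569 ≈ 1.703

1.70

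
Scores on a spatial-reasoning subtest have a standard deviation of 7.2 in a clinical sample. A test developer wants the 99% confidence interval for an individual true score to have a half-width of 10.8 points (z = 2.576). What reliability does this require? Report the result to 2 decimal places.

Required SEM = 10.8 / 2.576 ≈ 4.1925
Required reliability = 1 − (SEM/SD)² = 1 − 0.3391 ≈ 0.6609

0.66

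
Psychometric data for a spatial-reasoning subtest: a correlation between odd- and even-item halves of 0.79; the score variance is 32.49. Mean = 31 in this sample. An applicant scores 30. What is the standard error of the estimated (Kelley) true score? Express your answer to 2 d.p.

1.83

SD = √32.49 = 5.70000
Full-length reliability (Spearman-Brown) = 2(0.79)/(1+0.79) ≈ 0.88268
SE_est = 5.70000·√(0.88268·0.11732) ≈ 1.83426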